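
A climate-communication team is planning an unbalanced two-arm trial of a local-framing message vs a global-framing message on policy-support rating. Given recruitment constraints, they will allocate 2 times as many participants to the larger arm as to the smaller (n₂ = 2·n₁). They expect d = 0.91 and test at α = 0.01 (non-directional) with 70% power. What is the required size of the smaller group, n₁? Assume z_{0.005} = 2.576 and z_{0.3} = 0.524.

n₁ = 18

With allocation ratio k = n₂/n₁ = 2, Var(x̄₁−x̄₂) = σ²(1/n₁ + 1/(k·n₁)) = σ²·(k+1)/(k·n₁).
So n₁ = (1 + 1/k)·((z_{α/2} + z_β)/d)² = 1.500 × (3.100/0.91)².
n₁ = 1.500 × 11.60 = 17.4.
Round up: n₁ = 18, giving n₂ = 2 × 18 = 36.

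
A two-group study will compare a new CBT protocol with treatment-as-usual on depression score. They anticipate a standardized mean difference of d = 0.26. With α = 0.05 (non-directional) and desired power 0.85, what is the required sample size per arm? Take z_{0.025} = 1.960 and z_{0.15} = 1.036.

For two independent groups with equal n: n = 2·((z_{α/2} + z_β) / d)².
z_{α/2} + z_β = 1.960 + 1.036 = 2.996.
n = 2 × (2.996 / 0.26)² = 2 × 11.523² = 2 × 132.78 = 265.6.
Round up to the next whole participant.

n = 266 per group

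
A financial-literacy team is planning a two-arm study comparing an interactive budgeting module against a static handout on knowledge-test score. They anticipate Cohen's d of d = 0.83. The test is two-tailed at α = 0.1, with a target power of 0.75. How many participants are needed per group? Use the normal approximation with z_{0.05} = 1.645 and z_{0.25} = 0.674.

n = 16 per group

For two independent groups with equal n: n = 2·((z_{α/2} + z_β) / d)².
z_{α/2} + z_β = 1.645 + 0.674 = 2.319.
n = 2 × (2.319 / 0.83)² = 2 × 2.794² = 2 × 7.81 = 15.6.
Round up to the next whole participant.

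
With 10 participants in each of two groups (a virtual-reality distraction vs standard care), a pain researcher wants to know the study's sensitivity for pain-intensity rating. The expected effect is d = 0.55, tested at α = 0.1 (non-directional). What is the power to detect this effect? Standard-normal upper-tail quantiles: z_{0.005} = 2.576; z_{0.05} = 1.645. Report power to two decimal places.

For two equal groups, power = Φ(d·√(n/2) − z_{α/2}).
d·√(n/2) = 0.55 × √(10/2) = 0.55 × 2.236 = 1.230.
z_β = 1.230 − 1.645 = -0.415.
Power = Φ(-0.415) = 0.339.

power ≈ 0.34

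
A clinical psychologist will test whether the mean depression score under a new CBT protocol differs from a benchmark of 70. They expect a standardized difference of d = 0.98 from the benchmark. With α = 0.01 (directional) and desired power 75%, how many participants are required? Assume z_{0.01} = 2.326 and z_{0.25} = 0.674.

n = 10

For a one-sample test: n = ((z_{α} + z_β) / d)².
z_{α} + z_β = 2.326 + 0.674 = 3.000.
n = (3.000 / 0.98)² = 3.061² = 9.37.
Round up.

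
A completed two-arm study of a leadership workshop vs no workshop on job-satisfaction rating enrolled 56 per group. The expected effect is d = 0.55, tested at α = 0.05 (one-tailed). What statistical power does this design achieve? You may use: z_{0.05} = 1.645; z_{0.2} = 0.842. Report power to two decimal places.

For two equal groups, power = Φ(d·√(n/2) − z_{α}).
d·√(n/2) = 0.55 × √(56/2) = 0.55 × 5.292 = 2.910.
z_β = 2.910 − 1.645 = 1.265.
Power = Φ(1.265) = 0.897.

power ≈ 0.90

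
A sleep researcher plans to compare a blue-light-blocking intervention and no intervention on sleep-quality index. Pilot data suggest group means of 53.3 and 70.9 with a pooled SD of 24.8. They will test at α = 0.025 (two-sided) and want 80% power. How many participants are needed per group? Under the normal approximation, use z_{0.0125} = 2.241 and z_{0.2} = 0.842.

n = 38 per group

Cohen's d = |M₁ − M₂| / SD_pooled = |53.3 − 70.9| / 24.8 = 17.6 / 24.8 = 0.710.
For two independent groups with equal n: n = 2·((z_{α/2} + z_β) / d)².
z_{α/2} + z_β = 2.241 + 0.842 = 3.083.
n = 2 × (3.083 / 0.710)² = 2 × 4.342² = 2 × 18.86 = 37.7.
Round up to the next whole participant.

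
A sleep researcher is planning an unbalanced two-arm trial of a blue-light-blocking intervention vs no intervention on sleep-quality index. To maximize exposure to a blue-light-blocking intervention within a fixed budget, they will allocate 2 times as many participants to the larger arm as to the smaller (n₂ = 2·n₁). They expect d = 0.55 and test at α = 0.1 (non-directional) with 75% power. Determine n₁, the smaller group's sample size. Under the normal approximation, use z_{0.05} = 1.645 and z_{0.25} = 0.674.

With allocation ratio k = n₂/n₁ = 2, Var(x̄₁−x̄₂) = σ²(1/n₁ + 1/(k·n₁)) = σ²·(k+1)/(k·n₁).
So n₁ = (1 + 1/k)·((z_{α/2} + z_β)/d)² = 1.500 × (2.319/0.55)².
n₁ = 1.500 × 17.78 = 26.7.
Round up: n₁ = 27, giving n₂ = 2 × 27 = 54.

n₁ = 27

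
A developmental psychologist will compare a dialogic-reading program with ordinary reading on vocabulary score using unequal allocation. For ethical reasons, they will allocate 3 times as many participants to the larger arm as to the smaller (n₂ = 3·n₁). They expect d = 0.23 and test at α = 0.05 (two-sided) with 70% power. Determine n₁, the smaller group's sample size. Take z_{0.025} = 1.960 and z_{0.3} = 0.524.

With allocation ratio k = n₂/n₁ = 3, Var(x̄₁−x̄₂) = σ²(1/n₁ + 1/(k·n₁)) = σ²·(k+1)/(k·n₁).
So n₁ = (1 + 1/k)·((z_{α/2} + z_β)/d)² = 1.333 × (2.484/0.23)².
n₁ = 1.333 × 116.64 = 155.5.
Round up: n₁ = 156, giving n₂ = 3 × 156 = 468.

n₁ = 156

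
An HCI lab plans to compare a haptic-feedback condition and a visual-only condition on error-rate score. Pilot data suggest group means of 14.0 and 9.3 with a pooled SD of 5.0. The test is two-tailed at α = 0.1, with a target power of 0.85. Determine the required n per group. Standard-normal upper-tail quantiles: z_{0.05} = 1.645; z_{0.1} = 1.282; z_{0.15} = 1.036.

Cohen's d = |M₁ − M₂| / SD_pooled = |14.0 − 9.3| / 5.0 = 4.7 / 5.0 = 0.940.
For two independent groups with equal n: n = 2·((z_{α/2} + z_β) / d)².
z_{α/2} + z_β = 1.645 + 1.036 = 2.681.
n = 2 × (2.681 / 0.940)² = 2 × 2.852² = 2 × 8.13 = 16.3.
Round up to the next whole participant.

n = 17 per group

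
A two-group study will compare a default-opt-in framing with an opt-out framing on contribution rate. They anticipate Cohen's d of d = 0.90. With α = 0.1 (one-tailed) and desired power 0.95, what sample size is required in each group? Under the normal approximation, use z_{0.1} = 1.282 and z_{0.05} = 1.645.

For two independent groups with equal n: n = 2·((z_{α} + z_β) / d)².
z_{α} + z_β = 1.282 + 1.645 = 2.927.
n = 2 × (2.927 / 0.90)² = 2 × 3.252² = 2 × 10.58 = 21.2.
Round up to the next whole participant.

n = 22 per group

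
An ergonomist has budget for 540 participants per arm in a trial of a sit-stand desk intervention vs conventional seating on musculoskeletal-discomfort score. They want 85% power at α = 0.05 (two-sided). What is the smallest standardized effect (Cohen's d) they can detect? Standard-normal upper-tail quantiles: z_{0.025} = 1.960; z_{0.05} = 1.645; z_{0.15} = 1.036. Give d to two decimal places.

d_min ≈ 0.18

For two independent groups of n = 540 each: d_min = (z_{α/2} + z_β)·√(2/n).
z-sum = 1.960 + 1.036 = 2.996.
d_min = 2.996 × √(2/540) = 2.996 × 0.0609 = 0.182.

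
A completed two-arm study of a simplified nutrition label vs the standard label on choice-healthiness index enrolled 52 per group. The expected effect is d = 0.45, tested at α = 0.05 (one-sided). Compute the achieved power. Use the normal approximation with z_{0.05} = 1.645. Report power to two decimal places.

For two equal groups, power = Φ(d·√(n/2) − z_{α}).
d·√(n/2) = 0.45 × √(52/2) = 0.45 × 5.099 = 2.295.
z_β = 2.295 − 1.645 = 0.650.
Power = Φ(0.650) = 0.742.

power ≈ 0.74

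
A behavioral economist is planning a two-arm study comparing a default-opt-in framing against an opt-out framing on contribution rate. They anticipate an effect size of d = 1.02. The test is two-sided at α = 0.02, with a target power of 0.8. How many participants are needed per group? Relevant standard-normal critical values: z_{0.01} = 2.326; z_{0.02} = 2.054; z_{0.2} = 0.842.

n = 20 per group

For two independent groups with equal n: n = 2·((z_{α/2} + z_β) / d)².
z_{α/2} + z_β = 2.326 + 0.842 = 3.168.
n = 2 × (3.168 / 1.02)² = 2 × 3.106² = 2 × 9.65 = 19.3.
Round up to the next whole participant.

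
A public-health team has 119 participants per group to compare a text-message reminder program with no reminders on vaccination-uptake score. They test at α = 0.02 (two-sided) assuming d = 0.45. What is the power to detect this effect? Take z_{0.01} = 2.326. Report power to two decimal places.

For two equal groups, power = Φ(d·√(n/2) − z_{α/2}).
d·√(n/2) = 0.45 × √(119/2) = 0.45 × 7.714 = 3.471.
z_β = 3.471 − 2.326 = 1.145.
Power = Φ(1.145) = 0.874.

power ≈ 0.87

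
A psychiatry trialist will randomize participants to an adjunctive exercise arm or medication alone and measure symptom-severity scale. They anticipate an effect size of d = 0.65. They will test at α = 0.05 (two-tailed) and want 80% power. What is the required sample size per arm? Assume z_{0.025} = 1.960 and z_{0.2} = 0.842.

For two independent groups with equal n: n = 2·((z_{α/2} + z_β) / d)².
z_{α/2} + z_β = 1.960 + 0.842 = 2.802.
n = 2 × (2.802 / 0.65)² = 2 × 4.311² = 2 × 18.58 = 37.2.
Round up to the next whole participant.

n = 38 per group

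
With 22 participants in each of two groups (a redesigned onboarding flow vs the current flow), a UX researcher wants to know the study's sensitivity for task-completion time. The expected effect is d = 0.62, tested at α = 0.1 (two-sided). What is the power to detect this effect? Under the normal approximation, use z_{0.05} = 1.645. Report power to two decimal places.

For two equal groups, power = Φ(d·√(n/2) − z_{α/2}).
d·√(n/2) = 0.62 × √(22/2) = 0.62 × 3.317 = 2.056.
z_β = 2.056 − 1.645 = 0.411.
Power = Φ(0.411) = 0.660.

power ≈ 0.66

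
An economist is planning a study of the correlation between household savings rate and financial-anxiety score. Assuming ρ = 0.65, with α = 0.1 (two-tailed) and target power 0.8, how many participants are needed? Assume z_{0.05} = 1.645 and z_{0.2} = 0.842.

n = 14

Fisher's z: C = ½·ln((1+r)/(1−r)) = ½·ln(4.7143) = 0.7753.
n = ((z_{α/2} + z_β)/C)² + 3.
(1.645 + 0.842) / 0.7753 = 2.487 / 0.7753 = 3.208.
n = 3.208² + 3 = 10.29 + 3 = 13.3.
Round up.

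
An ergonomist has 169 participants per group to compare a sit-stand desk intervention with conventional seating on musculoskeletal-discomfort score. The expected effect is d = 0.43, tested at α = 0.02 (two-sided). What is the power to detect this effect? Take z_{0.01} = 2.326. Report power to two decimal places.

power ≈ 0.95

For two equal groups, power = Φ(d·√(n/2) − z_{α/2}).
d·√(n/2) = 0.43 × √(169/2) = 0.43 × 9.192 = 3.953.
z_β = 3.953 − 2.326 = 1.627.
Power = Φ(1.627) = 0.948.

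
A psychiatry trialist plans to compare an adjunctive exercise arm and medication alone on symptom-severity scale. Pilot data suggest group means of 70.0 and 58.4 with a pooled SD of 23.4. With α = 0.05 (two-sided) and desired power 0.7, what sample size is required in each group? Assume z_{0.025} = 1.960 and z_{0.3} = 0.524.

Cohen's d = |M₁ − M₂| / SD_pooled = |70.0 − 58.4| / 23.4 = 11.6 / 23.4 = 0.496.
For two independent groups with equal n: n = 2·((z_{α/2} + z_β) / d)².
z_{α/2} + z_β = 1.960 + 0.524 = 2.484.
n = 2 × (2.484 / 0.496)² = 2 × 5.008² = 2 × 25.08 = 50.2.
Round up to the next whole participant.

n = 51 per group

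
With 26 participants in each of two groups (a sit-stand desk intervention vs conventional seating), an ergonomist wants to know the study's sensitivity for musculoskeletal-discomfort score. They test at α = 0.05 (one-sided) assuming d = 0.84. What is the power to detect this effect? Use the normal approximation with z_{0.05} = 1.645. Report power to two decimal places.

power ≈ 0.92

For two equal groups, power = Φ(d·√(n/2) − z_{α}).
d·√(n/2) = 0.84 × √(26/2) = 0.84 × 3.606 = 3.029.
z_β = 3.029 − 1.645 = 1.384.
Power = Φ(1.384) = 0.917.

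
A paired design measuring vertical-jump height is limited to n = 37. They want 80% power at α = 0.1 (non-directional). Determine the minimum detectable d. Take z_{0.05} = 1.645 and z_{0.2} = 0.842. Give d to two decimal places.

For a single sample (or paired design) of n = 37: d_min = (z_{α/2} + z_β)/√n.
z-sum = 1.645 + 0.842 = 2.487.
d_min = 2.487 / √37 = 2.487 / 6.083 = 0.409.

d_min ≈ 0.41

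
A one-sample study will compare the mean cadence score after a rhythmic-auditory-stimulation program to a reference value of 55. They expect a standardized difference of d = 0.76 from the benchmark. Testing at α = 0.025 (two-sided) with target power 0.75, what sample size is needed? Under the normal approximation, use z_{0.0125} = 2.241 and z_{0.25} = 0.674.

For a one-sample test: n = ((z_{α/2} + z_β) / d)².
z_{α/2} + z_β = 2.241 + 0.674 = 2.915.
n = (2.915 / 0.76)² = 3.836² = 14.71.
Round up.

n = 15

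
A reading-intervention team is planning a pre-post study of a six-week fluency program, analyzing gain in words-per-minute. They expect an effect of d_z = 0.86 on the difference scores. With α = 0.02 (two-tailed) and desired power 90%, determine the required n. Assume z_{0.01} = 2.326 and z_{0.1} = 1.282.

For a paired (one-sample on differences) test: n = ((z_{α/2} + z_β) / d)².
z_{α/2} + z_β = 2.326 + 1.282 = 3.608.
n = (3.608 / 0.86)² = 4.195² = 17.60.
Round up.

n = 18 pairs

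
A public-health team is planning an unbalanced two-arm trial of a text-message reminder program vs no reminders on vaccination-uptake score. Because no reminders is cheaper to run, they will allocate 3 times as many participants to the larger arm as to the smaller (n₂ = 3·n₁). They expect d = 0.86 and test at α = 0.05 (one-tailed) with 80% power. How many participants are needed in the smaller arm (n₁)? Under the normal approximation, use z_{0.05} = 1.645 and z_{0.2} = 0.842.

With allocation ratio k = n₂/n₁ = 3, Var(x̄₁−x̄₂) = σ²(1/n₁ + 1/(k·n₁)) = σ²·(k+1)/(k·n₁).
So n₁ = (1 + 1/k)·((z_{α} + z_β)/d)² = 1.333 × (2.487/0.86)².
n₁ = 1.333 × 8.36 = 11.2.
Round up: n₁ = 12, giving n₂ = 3 × 12 = 36.

n₁ = 12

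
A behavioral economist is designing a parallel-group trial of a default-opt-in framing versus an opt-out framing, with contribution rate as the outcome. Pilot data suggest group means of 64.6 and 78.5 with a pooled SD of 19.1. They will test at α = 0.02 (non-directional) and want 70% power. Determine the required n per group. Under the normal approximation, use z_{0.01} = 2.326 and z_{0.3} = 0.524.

Cohen's d = |M₁ − M₂| / SD_pooled = |64.6 − 78.5| / 19.1 = 13.9 / 19.1 = 0.728.
For two independent groups with equal n: n = 2·((z_{α/2} + z_β) / d)².
z_{α/2} + z_β = 2.326 + 0.524 = 2.850.
n = 2 × (2.850 / 0.728)² = 2 × 3.915² = 2 × 15.33 = 30.7.
Round up to the next whole participant.

n = 31 per group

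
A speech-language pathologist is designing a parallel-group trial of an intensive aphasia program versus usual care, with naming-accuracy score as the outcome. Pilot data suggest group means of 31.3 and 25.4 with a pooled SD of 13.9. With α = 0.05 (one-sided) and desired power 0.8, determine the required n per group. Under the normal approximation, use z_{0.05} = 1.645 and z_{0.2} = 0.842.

Cohen's d = |M₁ − M₂| / SD_pooled = |31.3 − 25.4| / 13.9 = 5.9 / 13.9 = 0.424.
For two independent groups with equal n: n = 2·((z_{α} + z_β) / d)².
z_{α} + z_β = 1.645 + 0.842 = 2.487.
n = 2 × (2.487 / 0.424)² = 2 × 5.866² = 2 × 34.40 = 68.8.
Round up to the next whole participant.

n = 69 per group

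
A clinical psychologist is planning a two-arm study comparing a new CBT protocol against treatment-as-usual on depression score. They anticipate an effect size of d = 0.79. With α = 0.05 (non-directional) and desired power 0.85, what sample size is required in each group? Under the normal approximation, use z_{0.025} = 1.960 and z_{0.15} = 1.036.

For two independent groups with equal n: n = 2·((z_{α/2} + z_β) / d)².
z_{α/2} + z_β = 1.960 + 1.036 = 2.996.
n = 2 × (2.996 / 0.79)² = 2 × 3.792² = 2 × 14.38 = 28.8.
Round up to the next whole participant.

n = 29 per group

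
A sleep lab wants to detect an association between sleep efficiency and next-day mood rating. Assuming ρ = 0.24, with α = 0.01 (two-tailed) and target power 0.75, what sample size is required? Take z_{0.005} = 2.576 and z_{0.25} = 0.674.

n = 180

Fisher's z: C = ½·ln((1+r)/(1−r)) = ½·ln(1.6316) = 0.2448.
n = ((z_{α/2} + z_β)/C)² + 3.
(2.576 + 0.674) / 0.2448 = 3.250 / 0.2448 = 13.276.
n = 13.276² + 3 = 176.26 + 3 = 179.3.
Round up.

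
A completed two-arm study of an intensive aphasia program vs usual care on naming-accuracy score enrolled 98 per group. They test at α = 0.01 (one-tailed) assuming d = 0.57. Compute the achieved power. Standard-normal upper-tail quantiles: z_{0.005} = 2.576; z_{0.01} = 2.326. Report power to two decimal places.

For two equal groups, power = Φ(d·√(n/2) − z_{α}).
d·√(n/2) = 0.57 × √(98/2) = 0.57 × 7.000 = 3.990.
z_β = 3.990 − 2.326 = 1.664.
Power = Φ(1.664) = 0.952.

power ≈ 0.95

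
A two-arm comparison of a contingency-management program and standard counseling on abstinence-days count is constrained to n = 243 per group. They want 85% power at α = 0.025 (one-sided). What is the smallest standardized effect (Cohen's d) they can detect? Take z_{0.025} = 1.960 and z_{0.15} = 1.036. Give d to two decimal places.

For two independent groups of n = 243 each: d_min = (z_{α} + z_β)·√(2/n).
z-sum = 1.960 + 1.036 = 2.996.
d_min = 2.996 × √(2/243) = 2.996 × 0.0907 = 0.272.

d_min ≈ 0.27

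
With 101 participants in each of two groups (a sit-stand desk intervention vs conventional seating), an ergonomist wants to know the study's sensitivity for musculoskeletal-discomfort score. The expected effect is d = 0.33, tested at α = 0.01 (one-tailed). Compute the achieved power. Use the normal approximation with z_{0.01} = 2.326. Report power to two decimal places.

For two equal groups, power = Φ(d·√(n/2) − z_{α}).
d·√(n/2) = 0.33 × √(101/2) = 0.33 × 7.106 = 2.345.
z_β = 2.345 − 2.326 = 0.019.
Power = Φ(0.019) = 0.508.

power ≈ 0.51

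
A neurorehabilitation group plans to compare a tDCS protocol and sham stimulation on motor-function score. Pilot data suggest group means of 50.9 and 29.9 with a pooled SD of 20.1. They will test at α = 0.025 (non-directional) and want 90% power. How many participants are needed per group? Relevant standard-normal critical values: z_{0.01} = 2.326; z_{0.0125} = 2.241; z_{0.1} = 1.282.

Cohen's d = |M₁ − M₂| / SD_pooled = |50.9 − 29.9| / 20.1 = 21.0 / 20.1 = 1.045.
For two independent groups with equal n: n = 2·((z_{α/2} + z_β) / d)².
z_{α/2} + z_β = 2.241 + 1.282 = 3.523.
n = 2 × (3.523 / 1.045)² = 2 × 3.371² = 2 × 11.37 = 22.7.
Round up to the next whole participant.

n = 23 per group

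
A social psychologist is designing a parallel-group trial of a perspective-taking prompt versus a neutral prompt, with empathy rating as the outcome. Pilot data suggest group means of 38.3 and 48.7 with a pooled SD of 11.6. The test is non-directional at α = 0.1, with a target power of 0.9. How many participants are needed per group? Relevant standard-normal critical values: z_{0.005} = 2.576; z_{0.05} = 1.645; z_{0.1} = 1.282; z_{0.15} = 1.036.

Cohen's d = |M₁ − M₂| / SD_pooled = |38.3 − 48.7| / 11.6 = 10.4 / 11.6 = 0.897.
For two independent groups with equal n: n = 2·((z_{α/2} + z_β) / d)².
z_{α/2} + z_β = 1.645 + 1.282 = 2.927.
n = 2 × (2.927 / 0.897)² = 2 × 3.263² = 2 × 10.65 = 21.3.
Round up to the next whole participant.

n = 22 per group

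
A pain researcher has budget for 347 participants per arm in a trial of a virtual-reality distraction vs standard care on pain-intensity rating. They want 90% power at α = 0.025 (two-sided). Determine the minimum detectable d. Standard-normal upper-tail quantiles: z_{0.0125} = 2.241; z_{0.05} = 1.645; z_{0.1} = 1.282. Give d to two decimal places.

d_min ≈ 0.27

For two independent groups of n = 347 each: d_min = (z_{α/2} + z_β)·√(2/n).
z-sum = 2.241 + 1.282 = 3.523.
d_min = 3.523 × √(2/347) = 3.523 × 0.0759 = 0.267.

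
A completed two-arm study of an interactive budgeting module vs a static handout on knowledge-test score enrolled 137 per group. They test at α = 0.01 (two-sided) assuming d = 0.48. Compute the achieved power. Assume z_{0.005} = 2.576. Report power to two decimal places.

For two equal groups, power = Φ(d·√(n/2) − z_{α/2}).
d·√(n/2) = 0.48 × √(137/2) = 0.48 × 8.276 = 3.973.
z_β = 3.973 − 2.576 = 1.397.
Power = Φ(1.397) = 0.919.

power ≈ 0.92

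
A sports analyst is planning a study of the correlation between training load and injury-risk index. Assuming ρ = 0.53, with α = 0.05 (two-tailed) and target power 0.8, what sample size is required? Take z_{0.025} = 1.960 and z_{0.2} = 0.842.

Fisher's z: C = ½·ln((1+r)/(1−r)) = ½·ln(3.2553) = 0.5901.
n = ((z_{α/2} + z_β)/C)² + 3.
(1.960 + 0.842) / 0.5901 = 2.802 / 0.5901 = 4.748.
n = 4.748² + 3 = 22.55 + 3 = 25.5.
Round up.

n = 26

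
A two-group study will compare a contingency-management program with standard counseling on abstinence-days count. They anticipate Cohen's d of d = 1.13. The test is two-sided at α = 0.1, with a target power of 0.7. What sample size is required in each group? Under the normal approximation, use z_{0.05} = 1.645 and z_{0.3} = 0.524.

For two independent groups with equal n: n = 2·((z_{α/2} + z_β) / d)².
z_{α/2} + z_β = 1.645 + 0.524 = 2.169.
n = 2 × (2.169 / 1.13)² = 2 × 1.919² = 2 × 3.68 = 7.4.
Round up to the next whole participant.

n = 8 per group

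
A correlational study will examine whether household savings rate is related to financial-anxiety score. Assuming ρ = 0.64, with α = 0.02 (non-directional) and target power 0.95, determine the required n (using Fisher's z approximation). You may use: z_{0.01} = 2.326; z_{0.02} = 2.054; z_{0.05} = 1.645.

Fisher's z: C = ½·ln((1+r)/(1−r)) = ½·ln(4.5556) = 0.7582.
n = ((z_{α/2} + z_β)/C)² + 3.
(2.326 + 1.645) / 0.7582 = 3.971 / 0.7582 = 5.237.
n = 5.237² + 3 = 27.43 + 3 = 30.4.
Round up.

n = 31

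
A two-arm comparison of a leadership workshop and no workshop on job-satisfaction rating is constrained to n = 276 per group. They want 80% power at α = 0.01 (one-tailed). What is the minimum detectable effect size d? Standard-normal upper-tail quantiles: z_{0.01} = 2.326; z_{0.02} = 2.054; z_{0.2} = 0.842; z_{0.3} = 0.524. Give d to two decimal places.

For two independent groups of n = 276 each: d_min = (z_{α} + z_β)·√(2/n).
z-sum = 2.326 + 0.842 = 3.168.
d_min = 3.168 × √(2/276) = 3.168 × 0.0851 = 0.270.

d_min ≈ 0.27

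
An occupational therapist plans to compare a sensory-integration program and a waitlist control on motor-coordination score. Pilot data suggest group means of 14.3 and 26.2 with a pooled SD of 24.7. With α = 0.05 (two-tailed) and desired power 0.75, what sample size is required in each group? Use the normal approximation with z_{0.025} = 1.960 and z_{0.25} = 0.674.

n = 60 per group

Cohen's d = |M₁ − M₂| / SD_pooled = |14.3 − 26.2| / 24.7 = 11.9 / 24.7 = 0.482.
For two independent groups with equal n: n = 2·((z_{α/2} + z_β) / d)².
z_{α/2} + z_β = 1.960 + 0.674 = 2.634.
n = 2 × (2.634 / 0.482)² = 2 × 5.465² = 2 × 29.86 = 59.7.
Round up to the next whole participant.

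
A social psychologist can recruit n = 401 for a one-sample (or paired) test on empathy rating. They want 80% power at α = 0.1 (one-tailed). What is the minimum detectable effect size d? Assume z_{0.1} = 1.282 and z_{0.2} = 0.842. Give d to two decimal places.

d_min ≈ 0.11

For a single sample (or paired design) of n = 401: d_min = (z_{α} + z_β)/√n.
z-sum = 1.282 + 0.842 = 2.124.
d_min = 2.124 / √401 = 2.124 / 20.025 = 0.106.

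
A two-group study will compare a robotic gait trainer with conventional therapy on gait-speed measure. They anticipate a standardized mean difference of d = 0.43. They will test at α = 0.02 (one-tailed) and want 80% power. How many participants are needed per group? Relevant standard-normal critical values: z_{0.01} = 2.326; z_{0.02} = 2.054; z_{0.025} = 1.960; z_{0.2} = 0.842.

n = 91 per group

For two independent groups with equal n: n = 2·((z_{α} + z_β) / d)².
z_{α} + z_β = 2.054 + 0.842 = 2.896.
n = 2 × (2.896 / 0.43)² = 2 × 6.735² = 2 × 45.36 = 90.7.
Round up to the next whole participant.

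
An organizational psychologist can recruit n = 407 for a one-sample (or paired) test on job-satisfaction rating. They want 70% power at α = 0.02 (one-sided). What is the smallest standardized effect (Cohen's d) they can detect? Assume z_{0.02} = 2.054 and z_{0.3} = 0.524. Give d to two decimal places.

For a single sample (or paired design) of n = 407: d_min = (z_{α} + z_β)/√n.
z-sum = 2.054 + 0.524 = 2.578.
d_min = 2.578 / √407 = 2.578 / 20.174 = 0.128.

d_min ≈ 0.13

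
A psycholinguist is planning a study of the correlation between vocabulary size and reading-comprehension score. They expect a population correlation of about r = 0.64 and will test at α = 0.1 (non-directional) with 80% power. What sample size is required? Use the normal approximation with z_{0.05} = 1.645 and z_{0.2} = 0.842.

n = 14

Fisher's z: C = ½·ln((1+r)/(1−r)) = ½·ln(4.5556) = 0.7582.
n = ((z_{α/2} + z_β)/C)² + 3.
(1.645 + 0.842) / 0.7582 = 2.487 / 0.7582 = 3.280.
n = 3.280² + 3 = 10.76 + 3 = 13.8.
Round up.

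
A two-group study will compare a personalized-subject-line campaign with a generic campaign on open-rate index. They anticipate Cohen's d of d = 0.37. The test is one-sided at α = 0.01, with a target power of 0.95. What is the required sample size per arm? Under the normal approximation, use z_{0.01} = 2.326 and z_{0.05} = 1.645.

For two independent groups with equal n: n = 2·((z_{α} + z_β) / d)².
z_{α} + z_β = 2.326 + 1.645 = 3.971.
n = 2 × (3.971 / 0.37)² = 2 × 10.732² = 2 × 115.19 = 230.4.
Round up to the next whole participant.

n = 231 per group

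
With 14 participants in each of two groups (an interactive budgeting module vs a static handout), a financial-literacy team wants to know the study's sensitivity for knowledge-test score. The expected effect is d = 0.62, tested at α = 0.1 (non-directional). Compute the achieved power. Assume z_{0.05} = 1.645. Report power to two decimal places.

For two equal groups, power = Φ(d·√(n/2) − z_{α/2}).
d·√(n/2) = 0.62 × √(14/2) = 0.62 × 2.646 = 1.640.
z_β = 1.640 − 1.645 = -0.005.
Power = Φ(-0.005) = 0.498.

power ≈ 0.50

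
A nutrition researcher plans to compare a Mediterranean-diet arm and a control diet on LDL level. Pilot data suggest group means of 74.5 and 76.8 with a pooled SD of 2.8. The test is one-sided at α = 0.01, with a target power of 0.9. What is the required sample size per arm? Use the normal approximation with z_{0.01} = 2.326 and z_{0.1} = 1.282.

Cohen's d = |M₁ − M₂| / SD_pooled = |74.5 − 76.8| / 2.8 = 2.3 / 2.8 = 0.821.
For two independent groups with equal n: n = 2·((z_{α} + z_β) / d)².
z_{α} + z_β = 2.326 + 1.282 = 3.608.
n = 2 × (3.608 / 0.821)² = 2 × 4.395² = 2 × 19.31 = 38.6.
Round up to the next whole participant.

n = 39 per group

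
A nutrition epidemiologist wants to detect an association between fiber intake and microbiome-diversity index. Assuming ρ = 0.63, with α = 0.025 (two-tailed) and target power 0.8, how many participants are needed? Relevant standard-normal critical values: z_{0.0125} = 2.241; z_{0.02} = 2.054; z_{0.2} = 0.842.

Fisher's z: C = ½·ln((1+r)/(1−r)) = ½·ln(4.4054) = 0.7414.
n = ((z_{α/2} + z_β)/C)² + 3.
(2.241 + 0.842) / 0.7414 = 3.083 / 0.7414 = 4.158.
n = 4.158² + 3 = 17.29 + 3 = 20.3.
Round up.

n = 21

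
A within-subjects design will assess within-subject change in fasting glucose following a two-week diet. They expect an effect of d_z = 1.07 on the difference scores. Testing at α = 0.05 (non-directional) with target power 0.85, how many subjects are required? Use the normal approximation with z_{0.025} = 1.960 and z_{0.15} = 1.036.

For a paired (one-sample on differences) test: n = ((z_{α/2} + z_β) / d)².
z_{α/2} + z_β = 1.960 + 1.036 = 2.996.
n = (2.996 / 1.07)² = 2.800² = 7.84.
Round up.

n = 8 pairs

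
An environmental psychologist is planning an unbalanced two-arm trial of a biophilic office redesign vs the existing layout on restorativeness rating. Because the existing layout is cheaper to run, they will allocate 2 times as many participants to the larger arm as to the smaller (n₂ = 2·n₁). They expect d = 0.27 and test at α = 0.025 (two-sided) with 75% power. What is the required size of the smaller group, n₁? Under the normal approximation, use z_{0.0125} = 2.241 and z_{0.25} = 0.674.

n₁ = 175

With allocation ratio k = n₂/n₁ = 2, Var(x̄₁−x̄₂) = σ²(1/n₁ + 1/(k·n₁)) = σ²·(k+1)/(k·n₁).
So n₁ = (1 + 1/k)·((z_{α/2} + z_β)/d)² = 1.500 × (2.915/0.27)².
n₁ = 1.500 × 116.56 = 174.8.
Round up: n₁ = 175, giving n₂ = 2 × 175 = 350.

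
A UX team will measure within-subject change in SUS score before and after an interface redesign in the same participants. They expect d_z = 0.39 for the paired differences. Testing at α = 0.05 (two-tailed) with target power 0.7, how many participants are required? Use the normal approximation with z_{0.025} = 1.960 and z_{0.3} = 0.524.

n = 41 pairs

For a paired (one-sample on differences) test: n = ((z_{α/2} + z_β) / d)².
z_{α/2} + z_β = 1.960 + 0.524 = 2.484.
n = (2.484 / 0.39)² = 6.369² = 40.57.
Round up.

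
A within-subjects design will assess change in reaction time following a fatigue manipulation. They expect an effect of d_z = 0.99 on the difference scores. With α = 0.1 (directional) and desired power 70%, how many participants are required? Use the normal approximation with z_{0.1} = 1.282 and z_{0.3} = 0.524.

For a paired (one-sample on differences) test: n = ((z_{α} + z_β) / d)².
z_{α} + z_β = 1.282 + 0.524 = 1.806.
n = (1.806 / 0.99)² = 1.824² = 3.33.
Round up.

n = 4 pairs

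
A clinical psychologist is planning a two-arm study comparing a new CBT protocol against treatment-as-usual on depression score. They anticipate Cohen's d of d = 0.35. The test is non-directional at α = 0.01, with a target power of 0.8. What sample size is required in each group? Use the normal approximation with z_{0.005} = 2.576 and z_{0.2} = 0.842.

For two independent groups with equal n: n = 2·((z_{α/2} + z_β) / d)².
z_{α/2} + z_β = 2.576 + 0.842 = 3.418.
n = 2 × (3.418 / 0.35)² = 2 × 9.766² = 2 × 95.37 = 190.7.
Round up to the next whole participant.

n = 191 per group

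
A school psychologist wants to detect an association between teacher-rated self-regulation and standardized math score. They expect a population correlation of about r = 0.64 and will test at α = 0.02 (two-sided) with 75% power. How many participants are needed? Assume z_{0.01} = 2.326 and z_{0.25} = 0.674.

Fisher's z: C = ½·ln((1+r)/(1−r)) = ½·ln(4.5556) = 0.7582.
n = ((z_{α/2} + z_β)/C)² + 3.
(2.326 + 0.674) / 0.7582 = 3.000 / 0.7582 = 3.957.
n = 3.957² + 3 = 15.66 + 3 = 18.7.
Round up.

n = 19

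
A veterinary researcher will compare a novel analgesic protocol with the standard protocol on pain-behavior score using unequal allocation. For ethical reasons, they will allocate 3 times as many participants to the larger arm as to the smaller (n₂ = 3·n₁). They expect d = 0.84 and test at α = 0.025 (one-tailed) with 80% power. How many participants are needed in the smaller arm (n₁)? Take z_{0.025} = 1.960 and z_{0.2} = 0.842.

n₁ = 15

With allocation ratio k = n₂/n₁ = 3, Var(x̄₁−x̄₂) = σ²(1/n₁ + 1/(k·n₁)) = σ²·(k+1)/(k·n₁).
So n₁ = (1 + 1/k)·((z_{α} + z_β)/d)² = 1.333 × (2.802/0.84)².
n₁ = 1.333 × 11.13 = 14.8.
Round up: n₁ = 15, giving n₂ = 3 × 15 = 45.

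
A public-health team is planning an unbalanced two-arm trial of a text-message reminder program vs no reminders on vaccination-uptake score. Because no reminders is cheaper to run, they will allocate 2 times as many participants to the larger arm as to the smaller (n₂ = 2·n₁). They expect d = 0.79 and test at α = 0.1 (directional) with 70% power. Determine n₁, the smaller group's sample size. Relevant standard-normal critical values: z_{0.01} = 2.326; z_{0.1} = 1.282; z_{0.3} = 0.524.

n₁ = 8

With allocation ratio k = n₂/n₁ = 2, Var(x̄₁−x̄₂) = σ²(1/n₁ + 1/(k·n₁)) = σ²·(k+1)/(k·n₁).
So n₁ = (1 + 1/k)·((z_{α} + z_β)/d)² = 1.500 × (1.806/0.79)².
n₁ = 1.500 × 5.23 = 7.8.
Round up: n₁ = 8, giving n₂ = 2 × 8 = 16.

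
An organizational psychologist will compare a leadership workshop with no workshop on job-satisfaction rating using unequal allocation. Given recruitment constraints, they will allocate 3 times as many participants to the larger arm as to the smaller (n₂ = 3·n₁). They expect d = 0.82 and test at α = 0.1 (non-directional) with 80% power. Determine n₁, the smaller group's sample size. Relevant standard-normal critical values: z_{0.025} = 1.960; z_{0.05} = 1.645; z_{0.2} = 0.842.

n₁ = 13

With allocation ratio k = n₂/n₁ = 3, Var(x̄₁−x̄₂) = σ²(1/n₁ + 1/(k·n₁)) = σ²·(k+1)/(k·n₁).
So n₁ = (1 + 1/k)·((z_{α/2} + z_β)/d)² = 1.333 × (2.487/0.82)².
n₁ = 1.333 × 9.20 = 12.3.
Round up: n₁ = 13, giving n₂ = 3 × 13 = 39.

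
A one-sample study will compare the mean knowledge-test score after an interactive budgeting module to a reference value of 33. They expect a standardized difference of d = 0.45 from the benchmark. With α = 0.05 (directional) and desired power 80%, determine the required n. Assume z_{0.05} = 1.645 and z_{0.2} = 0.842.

For a one-sample test: n = ((z_{α} + z_β) / d)².
z_{α} + z_β = 1.645 + 0.842 = 2.487.
n = (2.487 / 0.45)² = 5.527² = 30.54.
Round up.

n = 31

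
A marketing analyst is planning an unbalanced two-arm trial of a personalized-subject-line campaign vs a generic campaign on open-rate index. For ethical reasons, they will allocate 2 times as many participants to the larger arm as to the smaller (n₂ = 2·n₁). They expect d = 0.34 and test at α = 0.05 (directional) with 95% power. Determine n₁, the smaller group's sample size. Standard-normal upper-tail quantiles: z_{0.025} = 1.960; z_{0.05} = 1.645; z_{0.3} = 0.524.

With allocation ratio k = n₂/n₁ = 2, Var(x̄₁−x̄₂) = σ²(1/n₁ + 1/(k·n₁)) = σ²·(k+1)/(k·n₁).
So n₁ = (1 + 1/k)·((z_{α} + z_β)/d)² = 1.500 × (3.290/0.34)².
n₁ = 1.500 × 93.63 = 140.5.
Round up: n₁ = 141, giving n₂ = 2 × 141 = 282.

n₁ = 141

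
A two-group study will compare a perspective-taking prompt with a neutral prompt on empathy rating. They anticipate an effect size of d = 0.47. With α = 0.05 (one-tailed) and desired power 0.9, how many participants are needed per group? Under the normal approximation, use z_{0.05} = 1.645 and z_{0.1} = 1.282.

n = 78 per group

For two independent groups with equal n: n = 2·((z_{α} + z_β) / d)².
z_{α} + z_β = 1.645 + 1.282 = 2.927.
n = 2 × (2.927 / 0.47)² = 2 × 6.228² = 2 × 38.78 = 77.6.
Round up to the next whole participant.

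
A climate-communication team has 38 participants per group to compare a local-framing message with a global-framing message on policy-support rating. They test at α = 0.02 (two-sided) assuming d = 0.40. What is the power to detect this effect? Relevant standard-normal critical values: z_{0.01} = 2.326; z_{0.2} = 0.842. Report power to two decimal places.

power ≈ 0.28

For two equal groups, power = Φ(d·√(n/2) − z_{α/2}).
d·√(n/2) = 0.40 × √(38/2) = 0.40 × 4.359 = 1.744.
z_β = 1.744 − 2.326 = -0.582.
Power = Φ(-0.582) = 0.280.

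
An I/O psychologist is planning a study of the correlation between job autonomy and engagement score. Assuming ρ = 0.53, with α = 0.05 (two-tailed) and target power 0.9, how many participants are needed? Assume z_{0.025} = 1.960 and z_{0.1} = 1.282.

Fisher's z: C = ½·ln((1+r)/(1−r)) = ½·ln(3.2553) = 0.5901.
n = ((z_{α/2} + z_β)/C)² + 3.
(1.960 + 1.282) / 0.5901 = 3.242 / 0.5901 = 5.494.
n = 5.494² + 3 = 30.18 + 3 = 33.2.
Round up.

n = 34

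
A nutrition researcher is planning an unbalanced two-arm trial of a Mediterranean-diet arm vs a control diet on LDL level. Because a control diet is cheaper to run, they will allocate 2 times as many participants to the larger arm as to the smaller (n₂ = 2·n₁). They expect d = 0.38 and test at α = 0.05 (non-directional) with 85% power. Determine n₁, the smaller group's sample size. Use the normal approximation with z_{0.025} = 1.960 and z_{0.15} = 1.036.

With allocation ratio k = n₂/n₁ = 2, Var(x̄₁−x̄₂) = σ²(1/n₁ + 1/(k·n₁)) = σ²·(k+1)/(k·n₁).
So n₁ = (1 + 1/k)·((z_{α/2} + z_β)/d)² = 1.500 × (2.996/0.38)².
n₁ = 1.500 × 62.16 = 93.2.
Round up: n₁ = 94, giving n₂ = 2 × 94 = 188.

n₁ = 94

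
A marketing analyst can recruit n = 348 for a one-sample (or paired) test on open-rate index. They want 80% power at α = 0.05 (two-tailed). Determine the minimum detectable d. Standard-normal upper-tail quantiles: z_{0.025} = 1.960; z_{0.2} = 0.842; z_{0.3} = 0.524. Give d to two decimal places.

For a single sample (or paired design) of n = 348: d_min = (z_{α/2} + z_β)/√n.
z-sum = 1.960 + 0.842 = 2.802.
d_min = 2.802 / √348 = 2.802 / 18.655 = 0.150.

d_min ≈ 0.15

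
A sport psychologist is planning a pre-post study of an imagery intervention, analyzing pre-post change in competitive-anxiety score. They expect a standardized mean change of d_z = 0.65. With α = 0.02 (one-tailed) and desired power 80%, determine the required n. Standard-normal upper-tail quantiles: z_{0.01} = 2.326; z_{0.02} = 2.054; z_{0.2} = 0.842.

For a paired (one-sample on differences) test: n = ((z_{α} + z_β) / d)².
z_{α} + z_β = 2.054 + 0.842 = 2.896.
n = (2.896 / 0.65)² = 4.455² = 19.85.
Round up.

n = 20 pairs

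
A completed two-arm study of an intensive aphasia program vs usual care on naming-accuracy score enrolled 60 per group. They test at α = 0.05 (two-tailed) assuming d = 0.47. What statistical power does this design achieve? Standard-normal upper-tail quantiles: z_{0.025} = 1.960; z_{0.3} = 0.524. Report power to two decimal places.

For two equal groups, power = Φ(d·√(n/2) − z_{α/2}).
d·√(n/2) = 0.47 × √(60/2) = 0.47 × 5.477 = 2.574.
z_β = 2.574 − 1.960 = 0.614.
Power = Φ(0.614) = 0.730.

power ≈ 0.73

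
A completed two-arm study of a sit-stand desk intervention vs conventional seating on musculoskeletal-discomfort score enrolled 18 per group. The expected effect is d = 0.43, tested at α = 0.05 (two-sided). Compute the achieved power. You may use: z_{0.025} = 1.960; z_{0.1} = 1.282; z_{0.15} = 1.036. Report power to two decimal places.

power ≈ 0.25

For two equal groups, power = Φ(d·√(n/2) − z_{α/2}).
d·√(n/2) = 0.43 × √(18/2) = 0.43 × 3.000 = 1.290.
z_β = 1.290 − 1.960 = -0.670.
Power = Φ(-0.670) = 0.251.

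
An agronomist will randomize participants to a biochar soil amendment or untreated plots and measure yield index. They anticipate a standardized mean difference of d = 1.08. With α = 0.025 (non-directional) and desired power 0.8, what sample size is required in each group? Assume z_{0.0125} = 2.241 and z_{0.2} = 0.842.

For two independent groups with equal n: n = 2·((z_{α/2} + z_β) / d)².
z_{α/2} + z_β = 2.241 + 0.842 = 3.083.
n = 2 × (3.083 / 1.08)² = 2 × 2.855² = 2 × 8.15 = 16.3.
Round up to the next whole participant.

n = 17 per group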